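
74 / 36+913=16471 / 18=915.06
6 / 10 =3 / 5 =0.60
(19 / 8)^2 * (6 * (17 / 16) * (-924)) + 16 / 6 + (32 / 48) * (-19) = -4254221 / 128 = -33236.10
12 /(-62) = -6 /31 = -0.19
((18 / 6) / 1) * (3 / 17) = 9 / 17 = 0.53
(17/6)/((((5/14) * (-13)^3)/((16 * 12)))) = -7616/10985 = -0.69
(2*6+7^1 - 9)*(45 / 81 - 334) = -30010 / 9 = -3334.44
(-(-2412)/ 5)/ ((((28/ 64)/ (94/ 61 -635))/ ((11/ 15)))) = -5467856064/ 10675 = -512211.34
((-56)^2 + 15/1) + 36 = 3187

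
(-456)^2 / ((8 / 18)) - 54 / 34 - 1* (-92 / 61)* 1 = 485166589 / 1037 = 467855.92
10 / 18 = 5 / 9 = 0.56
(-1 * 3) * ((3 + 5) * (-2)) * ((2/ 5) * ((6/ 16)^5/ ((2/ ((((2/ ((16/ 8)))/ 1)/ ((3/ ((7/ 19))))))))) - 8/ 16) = -4667739/ 194560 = -23.99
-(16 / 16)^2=-1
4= 4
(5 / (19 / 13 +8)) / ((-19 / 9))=-195 / 779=-0.25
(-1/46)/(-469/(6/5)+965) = -3/79235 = -0.00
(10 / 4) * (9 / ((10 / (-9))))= -81 / 4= -20.25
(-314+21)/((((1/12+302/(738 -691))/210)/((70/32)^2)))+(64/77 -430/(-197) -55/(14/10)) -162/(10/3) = -57683965518467/1272809120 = -45320.20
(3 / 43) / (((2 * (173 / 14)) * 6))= 7 / 14878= 0.00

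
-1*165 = -165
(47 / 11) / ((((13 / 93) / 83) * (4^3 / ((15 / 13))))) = 5441895 / 118976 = 45.74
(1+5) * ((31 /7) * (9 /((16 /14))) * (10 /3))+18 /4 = 702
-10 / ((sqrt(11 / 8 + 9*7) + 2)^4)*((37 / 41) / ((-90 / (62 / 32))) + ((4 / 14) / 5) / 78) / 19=6378073372 / 1509670074876327 - 152879936*sqrt(1030) / 1509670074876327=0.00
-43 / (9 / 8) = -344 / 9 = -38.22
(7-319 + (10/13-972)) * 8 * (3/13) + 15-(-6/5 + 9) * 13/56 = -111478923/47320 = -2355.85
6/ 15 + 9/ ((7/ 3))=149/ 35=4.26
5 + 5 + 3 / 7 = 73 / 7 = 10.43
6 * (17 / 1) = 102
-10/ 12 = -0.83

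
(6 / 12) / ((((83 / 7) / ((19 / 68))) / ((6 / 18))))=133 / 33864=0.00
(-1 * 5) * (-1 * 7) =35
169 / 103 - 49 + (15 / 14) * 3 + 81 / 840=-1270359 / 28840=-44.05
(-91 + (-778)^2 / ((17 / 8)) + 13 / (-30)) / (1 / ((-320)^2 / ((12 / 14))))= 5204739599360 / 153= 34017905878.17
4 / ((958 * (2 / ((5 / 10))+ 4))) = 1 / 1916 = 0.00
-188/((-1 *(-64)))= -47/16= -2.94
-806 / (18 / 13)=-5239 / 9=-582.11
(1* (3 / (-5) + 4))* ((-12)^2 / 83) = 2448 / 415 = 5.90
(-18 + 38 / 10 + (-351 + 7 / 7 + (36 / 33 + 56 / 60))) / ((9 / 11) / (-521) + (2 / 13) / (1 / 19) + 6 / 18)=-404747707 / 3637430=-111.27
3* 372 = 1116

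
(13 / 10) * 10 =13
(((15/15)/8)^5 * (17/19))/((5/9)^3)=12393/77824000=0.00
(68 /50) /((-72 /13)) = -221 /900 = -0.25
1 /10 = 0.10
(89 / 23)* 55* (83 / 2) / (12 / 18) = 1218855 / 92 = 13248.42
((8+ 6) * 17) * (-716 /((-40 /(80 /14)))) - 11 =24333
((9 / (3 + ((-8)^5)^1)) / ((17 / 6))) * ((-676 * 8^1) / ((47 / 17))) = 292032 / 1539955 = 0.19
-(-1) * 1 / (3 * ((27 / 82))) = 82 / 81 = 1.01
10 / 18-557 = -5008 / 9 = -556.44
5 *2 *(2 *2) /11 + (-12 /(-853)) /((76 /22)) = 649006 /178277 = 3.64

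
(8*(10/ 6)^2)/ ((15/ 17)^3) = 32.35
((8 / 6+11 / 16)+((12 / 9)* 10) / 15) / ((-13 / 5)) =-2095 / 1872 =-1.12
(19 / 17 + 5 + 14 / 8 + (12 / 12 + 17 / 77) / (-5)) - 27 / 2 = -153847 / 26180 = -5.88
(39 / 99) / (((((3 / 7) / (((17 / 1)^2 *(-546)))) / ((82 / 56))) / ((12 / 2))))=-14017367 / 11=-1274306.09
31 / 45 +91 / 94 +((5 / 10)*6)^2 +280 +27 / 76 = 46777307 / 160740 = 291.01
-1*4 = -4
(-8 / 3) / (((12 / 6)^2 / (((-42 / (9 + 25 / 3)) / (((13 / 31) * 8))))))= 651 / 1352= 0.48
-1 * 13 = -13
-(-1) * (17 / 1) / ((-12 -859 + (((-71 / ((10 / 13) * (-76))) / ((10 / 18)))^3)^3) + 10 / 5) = 2808673721468416000000000000000000 / 44791203607500372452020398544708307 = 0.06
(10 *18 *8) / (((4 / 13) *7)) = 4680 / 7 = 668.57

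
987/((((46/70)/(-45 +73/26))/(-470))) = 29784375.50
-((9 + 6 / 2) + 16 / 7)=-100 / 7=-14.29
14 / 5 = 2.80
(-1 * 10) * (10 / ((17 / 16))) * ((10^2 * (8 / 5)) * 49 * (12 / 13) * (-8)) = 1204224000 / 221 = 5448977.38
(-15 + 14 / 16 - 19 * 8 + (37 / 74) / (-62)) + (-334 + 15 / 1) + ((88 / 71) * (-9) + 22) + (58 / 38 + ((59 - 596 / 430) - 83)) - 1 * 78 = -41441545331 / 71928680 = -576.15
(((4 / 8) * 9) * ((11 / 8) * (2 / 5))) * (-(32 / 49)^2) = -12672 / 12005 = -1.06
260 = 260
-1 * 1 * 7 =-7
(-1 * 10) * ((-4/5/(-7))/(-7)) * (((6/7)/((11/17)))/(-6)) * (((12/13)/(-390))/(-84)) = -68/66951885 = -0.00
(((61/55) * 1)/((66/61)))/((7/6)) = 3721/4235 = 0.88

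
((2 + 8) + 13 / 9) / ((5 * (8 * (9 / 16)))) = 206 / 405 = 0.51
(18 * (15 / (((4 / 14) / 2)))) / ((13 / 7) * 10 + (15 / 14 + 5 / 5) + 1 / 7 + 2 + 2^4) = 8820 / 181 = 48.73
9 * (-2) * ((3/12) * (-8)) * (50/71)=1800/71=25.35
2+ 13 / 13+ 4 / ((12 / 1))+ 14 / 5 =92 / 15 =6.13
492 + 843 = 1335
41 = 41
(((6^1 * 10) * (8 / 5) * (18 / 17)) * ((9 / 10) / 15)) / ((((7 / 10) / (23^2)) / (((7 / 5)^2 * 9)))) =172767168 / 2125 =81302.20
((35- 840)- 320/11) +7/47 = -431148/517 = -833.94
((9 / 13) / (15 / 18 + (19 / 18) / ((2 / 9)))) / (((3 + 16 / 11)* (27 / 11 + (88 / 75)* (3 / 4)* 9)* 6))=6050 / 13529243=0.00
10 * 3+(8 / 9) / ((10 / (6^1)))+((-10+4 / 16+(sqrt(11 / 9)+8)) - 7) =sqrt(11) / 3+1307 / 60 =22.89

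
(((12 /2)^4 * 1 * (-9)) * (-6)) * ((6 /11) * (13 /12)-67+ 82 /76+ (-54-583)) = -10272741408 /209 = -49151872.77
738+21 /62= 45777 /62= 738.34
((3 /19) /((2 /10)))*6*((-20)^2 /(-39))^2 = 1600000 /3211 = 498.29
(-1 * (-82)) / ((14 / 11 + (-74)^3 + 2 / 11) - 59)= -902 / 4458097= -0.00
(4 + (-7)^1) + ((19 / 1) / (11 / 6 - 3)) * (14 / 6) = -41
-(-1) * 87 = 87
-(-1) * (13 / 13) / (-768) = -1 / 768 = -0.00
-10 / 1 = -10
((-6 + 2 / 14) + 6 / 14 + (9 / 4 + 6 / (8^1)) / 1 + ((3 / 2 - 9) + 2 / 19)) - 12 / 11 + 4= -20231 / 2926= -6.91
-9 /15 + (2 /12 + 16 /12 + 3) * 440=9897 /5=1979.40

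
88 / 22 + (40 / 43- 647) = -642.07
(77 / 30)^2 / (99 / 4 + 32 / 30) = 5929 / 23235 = 0.26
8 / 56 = 1 / 7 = 0.14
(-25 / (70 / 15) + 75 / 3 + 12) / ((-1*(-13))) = 443 / 182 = 2.43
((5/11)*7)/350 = 1/110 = 0.01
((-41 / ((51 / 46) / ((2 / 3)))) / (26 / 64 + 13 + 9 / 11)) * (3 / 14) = -663872 / 1787499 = -0.37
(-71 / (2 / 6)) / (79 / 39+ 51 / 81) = -74763 / 932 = -80.22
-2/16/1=-1/8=-0.12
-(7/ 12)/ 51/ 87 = -7/ 53244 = -0.00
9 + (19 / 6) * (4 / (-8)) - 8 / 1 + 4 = 41 / 12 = 3.42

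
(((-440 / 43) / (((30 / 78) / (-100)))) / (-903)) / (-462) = 5200 / 815409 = 0.01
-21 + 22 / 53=-1091 / 53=-20.58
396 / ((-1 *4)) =-99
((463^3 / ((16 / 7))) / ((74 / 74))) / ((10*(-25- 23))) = -694769929 / 7680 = -90464.83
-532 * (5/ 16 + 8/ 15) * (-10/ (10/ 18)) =80997/ 10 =8099.70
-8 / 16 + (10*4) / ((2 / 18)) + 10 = 739 / 2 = 369.50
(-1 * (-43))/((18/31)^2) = 41323/324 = 127.54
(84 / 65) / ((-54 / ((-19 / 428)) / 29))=3857 / 125190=0.03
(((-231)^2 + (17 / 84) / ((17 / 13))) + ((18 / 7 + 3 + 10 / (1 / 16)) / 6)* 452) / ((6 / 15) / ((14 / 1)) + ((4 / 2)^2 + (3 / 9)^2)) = 82951095 / 5216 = 15903.20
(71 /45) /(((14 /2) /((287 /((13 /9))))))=2911 /65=44.78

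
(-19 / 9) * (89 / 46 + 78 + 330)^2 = -6756142531 / 19044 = -354764.89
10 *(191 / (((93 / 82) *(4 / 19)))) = 743945 / 93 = 7999.41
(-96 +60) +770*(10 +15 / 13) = 111182 / 13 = 8552.46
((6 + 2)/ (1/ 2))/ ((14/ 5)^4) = 625/ 2401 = 0.26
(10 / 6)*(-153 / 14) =-255 / 14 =-18.21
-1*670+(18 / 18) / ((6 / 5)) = -4015 / 6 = -669.17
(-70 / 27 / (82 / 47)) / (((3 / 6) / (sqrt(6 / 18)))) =-3290* sqrt(3) / 3321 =-1.72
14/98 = 1/7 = 0.14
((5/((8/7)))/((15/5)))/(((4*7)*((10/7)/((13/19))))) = 91/3648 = 0.02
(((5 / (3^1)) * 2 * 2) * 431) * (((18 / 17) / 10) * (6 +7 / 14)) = 33618 / 17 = 1977.53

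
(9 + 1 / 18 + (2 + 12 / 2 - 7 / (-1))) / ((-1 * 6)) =-433 / 108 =-4.01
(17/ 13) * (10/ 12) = 85/ 78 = 1.09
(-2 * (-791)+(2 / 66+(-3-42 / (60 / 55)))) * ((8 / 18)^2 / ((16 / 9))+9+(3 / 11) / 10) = 183970745 / 13068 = 14077.96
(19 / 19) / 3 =1 / 3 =0.33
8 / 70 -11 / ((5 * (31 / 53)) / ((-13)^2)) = -137913 / 217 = -635.54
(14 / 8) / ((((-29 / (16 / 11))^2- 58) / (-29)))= -448 / 2997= -0.15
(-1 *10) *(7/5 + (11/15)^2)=-872/45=-19.38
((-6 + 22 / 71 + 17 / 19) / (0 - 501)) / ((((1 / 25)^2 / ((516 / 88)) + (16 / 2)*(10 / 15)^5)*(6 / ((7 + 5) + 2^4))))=32858476875 / 775174247153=0.04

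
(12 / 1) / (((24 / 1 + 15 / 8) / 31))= 992 / 69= 14.38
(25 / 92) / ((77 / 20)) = 125 / 1771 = 0.07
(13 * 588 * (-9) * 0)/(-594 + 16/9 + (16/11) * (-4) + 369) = 0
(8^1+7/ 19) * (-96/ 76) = -3816/ 361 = -10.57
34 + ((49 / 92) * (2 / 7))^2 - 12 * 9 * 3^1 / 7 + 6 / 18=-530087 / 44436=-11.93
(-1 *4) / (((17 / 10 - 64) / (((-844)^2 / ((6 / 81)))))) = 384661440 / 623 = 617434.09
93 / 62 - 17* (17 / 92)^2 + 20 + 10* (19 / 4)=579103 / 8464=68.42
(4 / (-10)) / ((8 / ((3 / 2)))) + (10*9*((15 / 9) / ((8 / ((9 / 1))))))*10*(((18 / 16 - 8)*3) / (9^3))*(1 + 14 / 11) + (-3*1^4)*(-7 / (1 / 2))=-66.58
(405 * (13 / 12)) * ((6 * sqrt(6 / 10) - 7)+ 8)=2477.88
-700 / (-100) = 7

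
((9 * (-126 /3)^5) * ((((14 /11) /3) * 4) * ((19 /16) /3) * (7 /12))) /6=-76814101.64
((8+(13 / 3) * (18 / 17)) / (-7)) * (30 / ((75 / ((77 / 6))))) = -2354 / 255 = -9.23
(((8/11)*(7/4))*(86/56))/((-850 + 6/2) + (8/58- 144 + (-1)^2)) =-1247/631532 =-0.00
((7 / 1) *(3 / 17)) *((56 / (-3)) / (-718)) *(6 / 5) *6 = 7056 / 30515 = 0.23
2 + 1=3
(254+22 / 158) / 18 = 20077 / 1422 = 14.12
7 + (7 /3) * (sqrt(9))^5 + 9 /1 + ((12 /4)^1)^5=826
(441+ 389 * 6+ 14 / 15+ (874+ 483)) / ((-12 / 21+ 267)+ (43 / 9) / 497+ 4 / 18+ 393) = 13204722 / 2107615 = 6.27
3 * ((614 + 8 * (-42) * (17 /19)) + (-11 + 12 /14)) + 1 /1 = 910.68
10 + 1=11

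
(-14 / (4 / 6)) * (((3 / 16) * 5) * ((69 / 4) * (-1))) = 21735 / 64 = 339.61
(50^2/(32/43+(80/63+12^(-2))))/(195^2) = 481600/14803893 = 0.03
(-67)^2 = 4489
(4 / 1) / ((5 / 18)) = 72 / 5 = 14.40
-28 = -28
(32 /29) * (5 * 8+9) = 1568 /29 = 54.07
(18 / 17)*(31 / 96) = 93 / 272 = 0.34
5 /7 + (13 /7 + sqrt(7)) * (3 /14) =3 * sqrt(7) /14 + 109 /98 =1.68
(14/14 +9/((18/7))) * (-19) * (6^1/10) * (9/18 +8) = -8721/20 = -436.05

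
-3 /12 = -1 /4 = -0.25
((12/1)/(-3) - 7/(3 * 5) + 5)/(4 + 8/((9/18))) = 2/75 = 0.03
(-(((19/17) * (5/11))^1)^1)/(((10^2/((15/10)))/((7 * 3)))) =-1197/7480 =-0.16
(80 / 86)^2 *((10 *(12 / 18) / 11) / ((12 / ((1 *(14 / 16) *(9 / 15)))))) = 1400 / 61017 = 0.02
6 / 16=3 / 8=0.38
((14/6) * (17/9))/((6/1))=119/162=0.73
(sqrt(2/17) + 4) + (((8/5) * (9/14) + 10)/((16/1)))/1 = sqrt(34)/17 + 1313/280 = 5.03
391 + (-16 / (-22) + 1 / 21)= 90500 / 231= 391.77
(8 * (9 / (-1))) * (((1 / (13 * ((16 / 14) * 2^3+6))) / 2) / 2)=-63 / 689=-0.09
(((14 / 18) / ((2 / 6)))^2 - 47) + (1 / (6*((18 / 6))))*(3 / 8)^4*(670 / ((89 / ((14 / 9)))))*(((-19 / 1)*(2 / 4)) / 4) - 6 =-624500323 / 13123584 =-47.59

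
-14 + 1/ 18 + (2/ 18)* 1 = -83/ 6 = -13.83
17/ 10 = 1.70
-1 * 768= -768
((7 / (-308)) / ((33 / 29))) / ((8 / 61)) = -1769 / 11616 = -0.15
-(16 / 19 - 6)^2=-9604 / 361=-26.60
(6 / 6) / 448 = 1 / 448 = 0.00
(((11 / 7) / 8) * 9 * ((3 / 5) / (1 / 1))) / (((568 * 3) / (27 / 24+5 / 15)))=33 / 36352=0.00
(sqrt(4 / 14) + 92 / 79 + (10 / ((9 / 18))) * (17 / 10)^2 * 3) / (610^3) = sqrt(14) / 1588867000 + 68953 / 89657495000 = 0.00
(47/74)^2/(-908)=-0.00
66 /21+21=169 /7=24.14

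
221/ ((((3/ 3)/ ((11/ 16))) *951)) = 2431/ 15216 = 0.16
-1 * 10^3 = -1000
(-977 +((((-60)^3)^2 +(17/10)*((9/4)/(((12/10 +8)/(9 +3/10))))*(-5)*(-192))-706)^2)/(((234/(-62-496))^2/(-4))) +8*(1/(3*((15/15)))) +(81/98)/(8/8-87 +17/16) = -98253582308537204834074415231308/1984433997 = -49512144247212876606484.79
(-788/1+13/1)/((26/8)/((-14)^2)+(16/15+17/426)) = -647094000/937789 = -690.02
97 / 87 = 1.11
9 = 9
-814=-814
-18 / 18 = -1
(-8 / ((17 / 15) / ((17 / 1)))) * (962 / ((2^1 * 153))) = -19240 / 51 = -377.25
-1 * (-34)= 34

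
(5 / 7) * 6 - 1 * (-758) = 5336 / 7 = 762.29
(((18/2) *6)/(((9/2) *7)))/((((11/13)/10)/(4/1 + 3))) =1560/11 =141.82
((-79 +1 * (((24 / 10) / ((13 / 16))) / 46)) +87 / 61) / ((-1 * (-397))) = -0.20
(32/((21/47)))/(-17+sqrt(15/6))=-51136/12033 - 1504*sqrt(10)/12033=-4.64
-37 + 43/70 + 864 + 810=114633/70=1637.61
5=5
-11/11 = -1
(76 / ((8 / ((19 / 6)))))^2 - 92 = 117073 / 144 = 813.01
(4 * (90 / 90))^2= 16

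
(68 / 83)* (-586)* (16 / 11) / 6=-318784 / 2739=-116.39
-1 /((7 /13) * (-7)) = 13 /49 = 0.27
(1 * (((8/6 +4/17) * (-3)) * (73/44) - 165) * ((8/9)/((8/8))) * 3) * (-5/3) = 1292600/1683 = 768.03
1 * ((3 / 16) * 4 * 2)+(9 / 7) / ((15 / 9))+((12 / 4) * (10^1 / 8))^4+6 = 1845987 / 8960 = 206.03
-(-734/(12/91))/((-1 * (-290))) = 33397/1740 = 19.19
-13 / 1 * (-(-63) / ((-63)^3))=13 / 3969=0.00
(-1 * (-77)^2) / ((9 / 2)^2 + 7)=-23716 / 109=-217.58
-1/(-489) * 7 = 7/489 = 0.01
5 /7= 0.71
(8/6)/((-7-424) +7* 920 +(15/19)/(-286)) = 21736/97958673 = 0.00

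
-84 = -84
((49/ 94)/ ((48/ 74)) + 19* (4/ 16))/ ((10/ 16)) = 12529/ 1410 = 8.89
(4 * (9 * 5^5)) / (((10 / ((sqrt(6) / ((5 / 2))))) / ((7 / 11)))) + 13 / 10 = 13 / 10 + 31500 * sqrt(6) / 11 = 7015.75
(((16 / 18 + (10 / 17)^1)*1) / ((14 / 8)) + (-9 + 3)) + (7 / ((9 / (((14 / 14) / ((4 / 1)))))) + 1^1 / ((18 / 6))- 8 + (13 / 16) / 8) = -190805 / 15232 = -12.53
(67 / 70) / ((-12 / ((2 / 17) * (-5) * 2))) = 67 / 714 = 0.09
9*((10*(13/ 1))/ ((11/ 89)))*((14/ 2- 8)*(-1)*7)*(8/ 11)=48192.40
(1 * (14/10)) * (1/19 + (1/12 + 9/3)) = 1001/228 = 4.39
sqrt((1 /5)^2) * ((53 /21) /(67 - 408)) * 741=-13091 /11935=-1.10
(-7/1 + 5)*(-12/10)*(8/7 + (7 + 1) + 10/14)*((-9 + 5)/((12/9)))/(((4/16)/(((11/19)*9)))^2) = -30829.52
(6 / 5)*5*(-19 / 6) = -19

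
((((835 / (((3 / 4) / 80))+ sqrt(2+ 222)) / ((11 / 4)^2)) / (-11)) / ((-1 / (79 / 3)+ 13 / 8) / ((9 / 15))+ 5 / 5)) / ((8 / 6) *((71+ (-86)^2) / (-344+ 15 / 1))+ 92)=-111116723200 / 23355095599- 4990272 *sqrt(14) / 23355095599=-4.76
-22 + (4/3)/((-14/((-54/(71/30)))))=-9854/497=-19.83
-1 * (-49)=49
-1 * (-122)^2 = -14884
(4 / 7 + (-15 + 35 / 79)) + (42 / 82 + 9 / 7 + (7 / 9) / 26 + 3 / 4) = -121046795 / 10610964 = -11.41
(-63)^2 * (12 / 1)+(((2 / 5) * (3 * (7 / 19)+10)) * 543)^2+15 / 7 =370564259487 / 63175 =5865678.82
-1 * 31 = -31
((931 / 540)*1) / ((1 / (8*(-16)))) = -220.68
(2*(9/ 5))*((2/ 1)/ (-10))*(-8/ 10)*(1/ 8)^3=9/ 8000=0.00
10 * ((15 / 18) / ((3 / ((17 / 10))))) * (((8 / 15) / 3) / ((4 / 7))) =119 / 81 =1.47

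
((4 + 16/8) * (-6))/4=-9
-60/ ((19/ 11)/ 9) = -5940/ 19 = -312.63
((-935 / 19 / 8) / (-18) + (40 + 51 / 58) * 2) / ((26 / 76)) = 239.99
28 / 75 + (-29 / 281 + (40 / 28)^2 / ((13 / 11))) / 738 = 1240197011 / 3302494650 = 0.38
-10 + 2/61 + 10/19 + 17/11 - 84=-1171575/12749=-91.90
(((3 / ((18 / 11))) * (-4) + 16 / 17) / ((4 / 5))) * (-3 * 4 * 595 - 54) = 57481.47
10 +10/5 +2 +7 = 21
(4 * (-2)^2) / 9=16 / 9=1.78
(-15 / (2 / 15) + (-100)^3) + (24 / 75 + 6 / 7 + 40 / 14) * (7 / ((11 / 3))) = -550057639 / 550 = -1000104.80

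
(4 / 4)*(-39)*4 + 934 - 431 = 347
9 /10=0.90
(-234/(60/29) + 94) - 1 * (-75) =559/10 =55.90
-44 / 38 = -22 / 19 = -1.16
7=7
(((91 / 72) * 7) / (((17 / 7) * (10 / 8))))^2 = 19882681 / 2340900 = 8.49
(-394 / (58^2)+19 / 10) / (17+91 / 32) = 239904 / 2670175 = 0.09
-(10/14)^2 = -25/49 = -0.51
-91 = -91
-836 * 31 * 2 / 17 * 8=-414656 / 17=-24391.53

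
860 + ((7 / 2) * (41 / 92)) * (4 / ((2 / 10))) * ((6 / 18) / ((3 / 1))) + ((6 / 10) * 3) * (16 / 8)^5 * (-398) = -45666961 / 2070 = -22061.33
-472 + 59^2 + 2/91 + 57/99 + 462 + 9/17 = 177255563/51051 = 3472.13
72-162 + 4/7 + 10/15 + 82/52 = -87.18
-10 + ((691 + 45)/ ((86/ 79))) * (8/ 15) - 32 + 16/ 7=320.87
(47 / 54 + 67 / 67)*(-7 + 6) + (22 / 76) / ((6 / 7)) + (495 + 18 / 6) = 1018751 / 2052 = 496.47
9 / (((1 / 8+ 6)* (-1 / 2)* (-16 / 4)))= 0.73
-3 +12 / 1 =9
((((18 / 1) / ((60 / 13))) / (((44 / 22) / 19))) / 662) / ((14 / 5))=741 / 37072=0.02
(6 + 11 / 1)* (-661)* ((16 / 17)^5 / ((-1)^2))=-693108736 / 83521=-8298.62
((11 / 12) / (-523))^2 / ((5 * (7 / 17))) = 2057 / 1378586160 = 0.00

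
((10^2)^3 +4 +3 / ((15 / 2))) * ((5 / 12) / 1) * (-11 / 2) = -9166707 / 4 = -2291676.75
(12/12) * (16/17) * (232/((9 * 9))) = 3712/1377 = 2.70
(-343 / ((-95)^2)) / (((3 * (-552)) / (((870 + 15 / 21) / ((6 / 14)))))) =18179 / 389880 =0.05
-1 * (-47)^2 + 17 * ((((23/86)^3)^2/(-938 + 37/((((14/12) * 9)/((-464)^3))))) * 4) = -1651631855444904194894197/747683049092282184736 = -2209.00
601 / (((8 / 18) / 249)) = 1346841 / 4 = 336710.25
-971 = -971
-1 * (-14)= 14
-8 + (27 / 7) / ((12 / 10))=-67 / 14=-4.79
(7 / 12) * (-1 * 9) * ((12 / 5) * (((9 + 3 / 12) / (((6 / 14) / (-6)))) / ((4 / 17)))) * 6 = 832167 / 20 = 41608.35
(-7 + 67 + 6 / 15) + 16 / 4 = 322 / 5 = 64.40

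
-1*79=-79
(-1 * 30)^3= -27000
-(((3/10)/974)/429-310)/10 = 431774199/13928200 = 31.00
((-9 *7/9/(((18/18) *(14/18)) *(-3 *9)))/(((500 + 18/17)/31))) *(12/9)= 1054/38331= 0.03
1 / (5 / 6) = 6 / 5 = 1.20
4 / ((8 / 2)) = 1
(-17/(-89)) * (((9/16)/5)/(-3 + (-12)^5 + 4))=-153/1771676720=-0.00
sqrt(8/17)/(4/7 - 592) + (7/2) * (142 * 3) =1491 - 7 * sqrt(34)/35190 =1491.00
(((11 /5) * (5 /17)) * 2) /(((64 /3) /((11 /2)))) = 363 /1088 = 0.33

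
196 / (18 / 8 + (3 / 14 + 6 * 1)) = 5488 / 237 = 23.16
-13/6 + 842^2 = 4253771/6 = 708961.83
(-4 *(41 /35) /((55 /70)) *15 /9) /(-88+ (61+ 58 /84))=4592 /12155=0.38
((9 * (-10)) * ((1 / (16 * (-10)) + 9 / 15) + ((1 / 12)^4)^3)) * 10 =-132348366028825 / 247669456896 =-534.38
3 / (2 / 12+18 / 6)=18 / 19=0.95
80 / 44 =20 / 11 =1.82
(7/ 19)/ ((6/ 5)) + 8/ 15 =479/ 570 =0.84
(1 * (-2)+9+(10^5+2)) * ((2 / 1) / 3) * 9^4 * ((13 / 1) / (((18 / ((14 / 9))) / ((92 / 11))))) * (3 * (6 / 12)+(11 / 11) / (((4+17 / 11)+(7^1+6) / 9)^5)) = 1345275273409539193028853 / 218189160066944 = 6165637527.53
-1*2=-2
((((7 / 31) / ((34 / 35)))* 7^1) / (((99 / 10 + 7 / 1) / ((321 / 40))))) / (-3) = -183505 / 712504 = -0.26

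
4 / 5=0.80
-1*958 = -958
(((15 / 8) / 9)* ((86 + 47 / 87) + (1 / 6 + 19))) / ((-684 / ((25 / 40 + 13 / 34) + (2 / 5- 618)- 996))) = 2241009251 / 43163136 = 51.92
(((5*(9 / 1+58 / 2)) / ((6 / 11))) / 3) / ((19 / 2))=110 / 9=12.22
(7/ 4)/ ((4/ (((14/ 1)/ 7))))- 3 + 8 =47/ 8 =5.88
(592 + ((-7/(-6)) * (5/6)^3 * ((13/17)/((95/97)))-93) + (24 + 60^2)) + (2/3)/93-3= 53471547709/12976848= 4120.53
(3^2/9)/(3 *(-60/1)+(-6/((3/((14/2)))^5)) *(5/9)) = -729/299290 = -0.00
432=432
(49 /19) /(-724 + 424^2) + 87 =295973005 /3401988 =87.00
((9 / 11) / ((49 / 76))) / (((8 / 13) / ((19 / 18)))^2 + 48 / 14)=3477513 / 10326778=0.34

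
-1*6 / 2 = -3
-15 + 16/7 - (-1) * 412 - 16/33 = 92123/231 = 398.80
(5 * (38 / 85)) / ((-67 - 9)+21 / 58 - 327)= -2204 / 397001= -0.01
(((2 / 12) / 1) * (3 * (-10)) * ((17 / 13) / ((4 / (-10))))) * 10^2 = 21250 / 13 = 1634.62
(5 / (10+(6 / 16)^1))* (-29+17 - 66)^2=243360 / 83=2932.05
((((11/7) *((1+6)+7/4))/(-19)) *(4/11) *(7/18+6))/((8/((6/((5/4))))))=-115/114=-1.01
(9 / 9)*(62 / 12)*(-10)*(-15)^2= -11625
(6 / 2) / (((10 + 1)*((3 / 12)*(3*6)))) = 0.06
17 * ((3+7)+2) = 204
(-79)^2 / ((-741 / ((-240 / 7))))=499280 / 1729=288.77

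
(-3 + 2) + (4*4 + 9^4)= 6576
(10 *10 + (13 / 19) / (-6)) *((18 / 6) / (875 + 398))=11387 / 48374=0.24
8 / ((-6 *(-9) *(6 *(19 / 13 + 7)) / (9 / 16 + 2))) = 533 / 71280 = 0.01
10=10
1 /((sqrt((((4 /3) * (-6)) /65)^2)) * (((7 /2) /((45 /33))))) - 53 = -15349 /308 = -49.83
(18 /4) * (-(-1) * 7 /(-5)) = -63 /10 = -6.30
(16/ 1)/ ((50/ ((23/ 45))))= 184/ 1125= 0.16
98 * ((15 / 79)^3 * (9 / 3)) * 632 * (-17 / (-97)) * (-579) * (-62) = 4844291508000 / 605377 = 8002106.96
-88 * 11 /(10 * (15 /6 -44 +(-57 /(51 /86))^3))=4755784 /43629119935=0.00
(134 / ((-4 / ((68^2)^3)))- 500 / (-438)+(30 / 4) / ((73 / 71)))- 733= -1450682572859311 / 438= -3312060668628.56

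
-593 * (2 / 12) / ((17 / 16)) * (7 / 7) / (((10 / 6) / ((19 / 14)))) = -75.74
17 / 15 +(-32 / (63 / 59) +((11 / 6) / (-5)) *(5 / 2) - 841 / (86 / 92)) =-50356301 / 54180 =-929.43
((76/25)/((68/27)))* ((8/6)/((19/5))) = 36/85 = 0.42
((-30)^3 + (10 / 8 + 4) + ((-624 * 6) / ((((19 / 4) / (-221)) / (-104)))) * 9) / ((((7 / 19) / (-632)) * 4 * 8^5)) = 979090720575 / 458752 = 2134248.40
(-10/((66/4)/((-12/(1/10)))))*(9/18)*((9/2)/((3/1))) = 600/11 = 54.55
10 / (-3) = -10 / 3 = -3.33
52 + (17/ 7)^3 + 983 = 359918/ 343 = 1049.32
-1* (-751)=751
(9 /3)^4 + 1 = 82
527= 527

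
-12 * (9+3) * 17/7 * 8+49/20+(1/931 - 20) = -52420201/18620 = -2815.26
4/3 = 1.33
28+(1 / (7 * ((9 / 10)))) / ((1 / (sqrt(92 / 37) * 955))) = 28+19100 * sqrt(851) / 2331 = 267.03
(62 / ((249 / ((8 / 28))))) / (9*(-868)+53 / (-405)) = -16740 / 1838233453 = -0.00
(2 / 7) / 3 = 2 / 21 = 0.10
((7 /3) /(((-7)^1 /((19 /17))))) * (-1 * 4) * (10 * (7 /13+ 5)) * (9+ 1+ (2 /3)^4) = 5022080 /5967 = 841.64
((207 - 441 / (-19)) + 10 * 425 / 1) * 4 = 17920.84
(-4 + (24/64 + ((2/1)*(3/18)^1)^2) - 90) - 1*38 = -9469/72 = -131.51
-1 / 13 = -0.08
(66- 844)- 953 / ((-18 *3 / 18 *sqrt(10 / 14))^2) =-41681 / 45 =-926.24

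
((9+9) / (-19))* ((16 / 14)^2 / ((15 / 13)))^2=-1384448 / 1140475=-1.21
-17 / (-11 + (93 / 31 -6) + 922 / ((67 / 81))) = -1139 / 73744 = -0.02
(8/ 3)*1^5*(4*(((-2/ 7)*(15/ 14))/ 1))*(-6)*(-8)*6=-940.41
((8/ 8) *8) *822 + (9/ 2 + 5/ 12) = 78971/ 12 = 6580.92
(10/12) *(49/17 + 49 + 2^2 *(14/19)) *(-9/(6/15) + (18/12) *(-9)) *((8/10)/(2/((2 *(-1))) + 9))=-53130/323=-164.49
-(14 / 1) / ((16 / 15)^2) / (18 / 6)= -4.10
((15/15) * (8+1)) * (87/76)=783/76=10.30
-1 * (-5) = 5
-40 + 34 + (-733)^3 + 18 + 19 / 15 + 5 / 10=-11814984697 / 30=-393832823.23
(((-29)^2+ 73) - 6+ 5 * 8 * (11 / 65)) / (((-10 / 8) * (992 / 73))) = -217029 / 4030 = -53.85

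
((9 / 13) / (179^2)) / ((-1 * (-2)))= 9 / 833066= 0.00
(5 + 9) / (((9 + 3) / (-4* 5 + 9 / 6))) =-259 / 12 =-21.58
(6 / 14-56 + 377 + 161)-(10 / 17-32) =61147 / 119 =513.84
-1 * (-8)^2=-64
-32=-32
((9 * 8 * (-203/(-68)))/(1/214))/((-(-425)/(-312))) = -243970272/7225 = -33767.51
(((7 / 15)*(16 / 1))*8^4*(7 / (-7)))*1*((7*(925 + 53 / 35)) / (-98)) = 1062600704 / 525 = 2024001.34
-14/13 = -1.08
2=2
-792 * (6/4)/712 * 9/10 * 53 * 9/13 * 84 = -26775441/5785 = -4628.43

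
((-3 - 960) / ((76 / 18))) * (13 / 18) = -12519 / 76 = -164.72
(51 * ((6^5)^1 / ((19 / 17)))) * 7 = 2483818.11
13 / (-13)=-1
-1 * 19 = -19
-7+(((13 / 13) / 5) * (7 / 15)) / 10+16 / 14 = -30701 / 5250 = -5.85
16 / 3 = 5.33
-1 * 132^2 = -17424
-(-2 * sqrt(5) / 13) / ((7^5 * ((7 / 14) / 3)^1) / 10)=120 * sqrt(5) / 218491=0.00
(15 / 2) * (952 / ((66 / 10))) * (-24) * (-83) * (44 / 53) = 94819200 / 53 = 1789041.51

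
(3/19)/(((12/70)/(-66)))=-1155/19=-60.79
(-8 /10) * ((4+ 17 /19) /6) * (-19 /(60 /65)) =403 /30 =13.43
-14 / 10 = -7 / 5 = -1.40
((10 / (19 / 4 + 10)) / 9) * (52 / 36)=520 / 4779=0.11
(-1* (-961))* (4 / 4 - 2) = -961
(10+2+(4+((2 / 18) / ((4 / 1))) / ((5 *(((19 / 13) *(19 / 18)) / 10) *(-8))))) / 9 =46195 / 25992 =1.78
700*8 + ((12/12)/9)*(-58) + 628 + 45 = 56399/9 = 6266.56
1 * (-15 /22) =-15 /22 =-0.68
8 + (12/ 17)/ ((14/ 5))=982/ 119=8.25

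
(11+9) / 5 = 4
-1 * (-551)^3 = 167284151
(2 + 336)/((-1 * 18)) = -169/9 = -18.78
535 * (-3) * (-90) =144450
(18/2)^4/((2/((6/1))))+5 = 19688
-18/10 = -9/5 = -1.80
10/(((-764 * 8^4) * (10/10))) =-5/1564672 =-0.00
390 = 390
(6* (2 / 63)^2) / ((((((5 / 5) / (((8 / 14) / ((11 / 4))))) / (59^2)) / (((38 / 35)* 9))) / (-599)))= -25600.49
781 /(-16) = -781 /16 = -48.81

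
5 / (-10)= -1 / 2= -0.50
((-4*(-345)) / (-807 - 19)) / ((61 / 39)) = -26910 / 25193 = -1.07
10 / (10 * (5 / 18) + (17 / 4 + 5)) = 360 / 433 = 0.83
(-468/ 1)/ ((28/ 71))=-8307/ 7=-1186.71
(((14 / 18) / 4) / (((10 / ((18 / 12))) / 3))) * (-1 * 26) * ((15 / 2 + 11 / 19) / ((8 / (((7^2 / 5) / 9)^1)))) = -1368913 / 547200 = -2.50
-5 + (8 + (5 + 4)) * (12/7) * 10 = 286.43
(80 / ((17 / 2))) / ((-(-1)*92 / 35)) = 1400 / 391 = 3.58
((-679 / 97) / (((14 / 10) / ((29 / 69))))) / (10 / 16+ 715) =-232 / 79005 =-0.00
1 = 1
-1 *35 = -35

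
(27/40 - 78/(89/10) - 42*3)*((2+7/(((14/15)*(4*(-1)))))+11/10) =-23390493/142400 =-164.26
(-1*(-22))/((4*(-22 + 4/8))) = -11/43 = -0.26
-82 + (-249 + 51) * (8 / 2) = -874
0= 0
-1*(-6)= 6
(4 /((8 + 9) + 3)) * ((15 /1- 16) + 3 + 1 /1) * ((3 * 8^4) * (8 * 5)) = 294912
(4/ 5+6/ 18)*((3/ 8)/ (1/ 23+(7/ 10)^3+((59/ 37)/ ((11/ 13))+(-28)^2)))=3978425/ 7360282823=0.00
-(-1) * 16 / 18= 8 / 9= 0.89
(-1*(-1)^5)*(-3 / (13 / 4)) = -12 / 13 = -0.92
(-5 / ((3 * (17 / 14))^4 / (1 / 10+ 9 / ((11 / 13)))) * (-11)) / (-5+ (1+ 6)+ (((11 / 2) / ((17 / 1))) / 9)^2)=90738592 / 54156577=1.68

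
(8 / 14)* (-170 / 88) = -85 / 77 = -1.10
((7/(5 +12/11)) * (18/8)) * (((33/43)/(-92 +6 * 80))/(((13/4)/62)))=708939/7265882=0.10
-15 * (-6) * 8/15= 48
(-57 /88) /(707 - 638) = -19 /2024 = -0.01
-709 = -709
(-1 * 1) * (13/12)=-1.08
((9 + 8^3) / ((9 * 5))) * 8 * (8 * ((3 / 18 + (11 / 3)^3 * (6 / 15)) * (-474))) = -6984143.68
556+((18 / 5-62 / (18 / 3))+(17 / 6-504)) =48.10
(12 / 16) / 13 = 3 / 52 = 0.06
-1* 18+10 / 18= -157 / 9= -17.44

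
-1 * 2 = -2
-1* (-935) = 935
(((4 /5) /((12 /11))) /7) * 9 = 33 /35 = 0.94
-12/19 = -0.63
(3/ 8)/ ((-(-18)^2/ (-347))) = 347/ 864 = 0.40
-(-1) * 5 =5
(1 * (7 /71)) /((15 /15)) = 7 /71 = 0.10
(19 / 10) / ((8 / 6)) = 57 / 40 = 1.42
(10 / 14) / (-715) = -1 / 1001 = -0.00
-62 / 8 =-31 / 4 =-7.75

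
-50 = -50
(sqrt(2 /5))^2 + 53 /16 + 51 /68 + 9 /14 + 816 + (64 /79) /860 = 312401387 /380464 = 821.11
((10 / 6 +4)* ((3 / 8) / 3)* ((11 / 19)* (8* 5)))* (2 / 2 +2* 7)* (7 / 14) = 4675 / 38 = 123.03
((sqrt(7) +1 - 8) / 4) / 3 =-7 / 12 +sqrt(7) / 12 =-0.36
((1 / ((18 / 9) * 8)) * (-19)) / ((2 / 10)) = -95 / 16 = -5.94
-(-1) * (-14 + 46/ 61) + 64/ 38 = -13400/ 1159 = -11.56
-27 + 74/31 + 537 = 15884/31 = 512.39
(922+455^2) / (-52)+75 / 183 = -12683467 / 3172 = -3998.57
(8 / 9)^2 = 64 / 81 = 0.79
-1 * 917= -917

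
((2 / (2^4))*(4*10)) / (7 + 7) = 5 / 14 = 0.36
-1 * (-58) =58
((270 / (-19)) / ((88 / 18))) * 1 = -1215 / 418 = -2.91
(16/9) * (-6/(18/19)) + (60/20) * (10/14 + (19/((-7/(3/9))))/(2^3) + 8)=14.54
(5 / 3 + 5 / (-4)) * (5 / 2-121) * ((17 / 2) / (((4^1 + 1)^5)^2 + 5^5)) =-1343 / 31260000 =-0.00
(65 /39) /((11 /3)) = 5 /11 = 0.45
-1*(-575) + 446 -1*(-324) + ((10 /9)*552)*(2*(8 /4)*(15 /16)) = 3645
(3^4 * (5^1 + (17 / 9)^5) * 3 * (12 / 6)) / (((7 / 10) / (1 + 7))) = 161326.47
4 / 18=2 / 9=0.22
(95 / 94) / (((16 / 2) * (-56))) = -95 / 42112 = -0.00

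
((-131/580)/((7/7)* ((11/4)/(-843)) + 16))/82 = -110433/641358490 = -0.00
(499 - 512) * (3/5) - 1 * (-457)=2246/5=449.20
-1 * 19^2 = -361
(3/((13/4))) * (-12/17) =-144/221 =-0.65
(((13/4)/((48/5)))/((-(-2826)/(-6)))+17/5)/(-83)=-1537019/37529280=-0.04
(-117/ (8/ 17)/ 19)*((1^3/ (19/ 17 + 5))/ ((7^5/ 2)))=-2601/ 10218656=-0.00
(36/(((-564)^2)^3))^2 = 1/799363375487056999181662027776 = 0.00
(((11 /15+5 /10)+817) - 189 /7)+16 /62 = 736087 /930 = 791.49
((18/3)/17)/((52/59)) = 177/442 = 0.40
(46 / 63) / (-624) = -0.00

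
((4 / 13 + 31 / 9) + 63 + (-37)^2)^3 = 4740192721651087 / 1601613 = 2959636767.22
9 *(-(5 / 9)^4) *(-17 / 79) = 10625 / 57591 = 0.18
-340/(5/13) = -884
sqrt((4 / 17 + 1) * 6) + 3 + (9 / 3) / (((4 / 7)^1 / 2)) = 3 * sqrt(238) / 17 + 27 / 2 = 16.22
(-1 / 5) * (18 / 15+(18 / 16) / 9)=-53 / 200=-0.26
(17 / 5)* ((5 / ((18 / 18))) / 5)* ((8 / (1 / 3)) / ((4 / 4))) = 408 / 5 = 81.60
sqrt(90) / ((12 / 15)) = 15 * sqrt(10) / 4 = 11.86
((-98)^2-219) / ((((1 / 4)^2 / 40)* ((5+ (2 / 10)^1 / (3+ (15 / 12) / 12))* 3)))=4474768000 / 11319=395332.45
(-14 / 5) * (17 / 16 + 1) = -231 / 40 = -5.78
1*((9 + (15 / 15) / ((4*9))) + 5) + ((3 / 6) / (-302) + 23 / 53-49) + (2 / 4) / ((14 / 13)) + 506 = 951756305 / 2016756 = 471.92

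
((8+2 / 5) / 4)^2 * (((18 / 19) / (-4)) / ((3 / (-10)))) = 1323 / 380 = 3.48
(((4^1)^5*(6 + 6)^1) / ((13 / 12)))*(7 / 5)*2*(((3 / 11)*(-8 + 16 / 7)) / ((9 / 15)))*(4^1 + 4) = -94371840 / 143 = -659942.94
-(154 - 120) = -34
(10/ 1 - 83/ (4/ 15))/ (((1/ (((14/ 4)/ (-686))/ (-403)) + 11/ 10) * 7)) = -6025/ 11058474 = -0.00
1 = 1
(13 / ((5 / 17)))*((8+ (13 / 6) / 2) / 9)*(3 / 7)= 24089 / 1260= 19.12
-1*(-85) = 85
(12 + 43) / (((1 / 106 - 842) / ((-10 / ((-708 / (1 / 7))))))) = -0.00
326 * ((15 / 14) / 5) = 489 / 7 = 69.86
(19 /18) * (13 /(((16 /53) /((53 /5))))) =693823 /1440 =481.82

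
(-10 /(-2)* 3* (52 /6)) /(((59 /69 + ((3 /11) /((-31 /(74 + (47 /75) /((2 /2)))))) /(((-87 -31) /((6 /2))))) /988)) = 147333.43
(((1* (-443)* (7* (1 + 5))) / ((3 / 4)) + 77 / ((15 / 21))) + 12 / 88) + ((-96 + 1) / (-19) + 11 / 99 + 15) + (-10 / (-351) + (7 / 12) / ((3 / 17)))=-1905528479 / 77220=-24676.62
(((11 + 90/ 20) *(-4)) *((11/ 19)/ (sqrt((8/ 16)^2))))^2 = 1860496/ 361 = 5153.73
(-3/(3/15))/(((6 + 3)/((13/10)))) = -2.17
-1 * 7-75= -82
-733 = -733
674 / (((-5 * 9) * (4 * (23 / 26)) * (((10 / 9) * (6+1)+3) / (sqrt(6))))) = -4381 * sqrt(6) / 11155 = -0.96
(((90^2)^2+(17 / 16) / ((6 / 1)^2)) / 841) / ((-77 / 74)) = -1398280320629 / 18650016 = -74974.75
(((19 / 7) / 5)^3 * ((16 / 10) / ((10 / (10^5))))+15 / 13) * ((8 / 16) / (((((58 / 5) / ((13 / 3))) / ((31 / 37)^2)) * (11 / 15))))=274329967025 / 599167492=457.85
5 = 5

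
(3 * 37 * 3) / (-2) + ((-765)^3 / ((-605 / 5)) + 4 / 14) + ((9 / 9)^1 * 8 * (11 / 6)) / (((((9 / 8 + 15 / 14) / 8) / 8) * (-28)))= 3699794.76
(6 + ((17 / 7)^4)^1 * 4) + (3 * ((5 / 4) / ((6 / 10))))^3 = 59818985 / 153664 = 389.28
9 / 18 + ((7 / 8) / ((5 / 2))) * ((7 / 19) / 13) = 2519 / 4940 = 0.51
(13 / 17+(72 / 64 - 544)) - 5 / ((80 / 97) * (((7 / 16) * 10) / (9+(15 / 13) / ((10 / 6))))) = -4910983 / 8840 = -555.54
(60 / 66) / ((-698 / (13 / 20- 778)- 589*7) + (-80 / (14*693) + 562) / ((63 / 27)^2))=-53326210 / 235742750071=-0.00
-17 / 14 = -1.21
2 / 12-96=-575 / 6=-95.83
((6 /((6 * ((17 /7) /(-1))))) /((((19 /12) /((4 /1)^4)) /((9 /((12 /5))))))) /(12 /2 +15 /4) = -107520 /4199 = -25.61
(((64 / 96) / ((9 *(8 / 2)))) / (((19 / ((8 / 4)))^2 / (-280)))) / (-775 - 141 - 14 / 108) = 1120 / 17859031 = 0.00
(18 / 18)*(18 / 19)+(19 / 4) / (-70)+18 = 100439 / 5320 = 18.88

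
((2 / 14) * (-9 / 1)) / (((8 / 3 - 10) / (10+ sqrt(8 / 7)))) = 27 * sqrt(14) / 539+ 135 / 77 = 1.94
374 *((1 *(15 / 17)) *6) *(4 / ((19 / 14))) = 5835.79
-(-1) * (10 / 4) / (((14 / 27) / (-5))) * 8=-1350 / 7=-192.86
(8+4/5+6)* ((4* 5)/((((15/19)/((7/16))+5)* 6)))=19684/2715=7.25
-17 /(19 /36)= -612 /19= -32.21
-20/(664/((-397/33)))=1985/5478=0.36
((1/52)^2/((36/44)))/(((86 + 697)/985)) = 10835/19055088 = 0.00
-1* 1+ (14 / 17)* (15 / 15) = -3 / 17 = -0.18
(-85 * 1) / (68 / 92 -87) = 1955 / 1984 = 0.99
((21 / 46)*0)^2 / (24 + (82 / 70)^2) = 0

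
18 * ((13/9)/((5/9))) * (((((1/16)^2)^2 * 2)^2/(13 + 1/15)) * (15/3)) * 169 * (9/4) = 2669355/420906795008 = 0.00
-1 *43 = -43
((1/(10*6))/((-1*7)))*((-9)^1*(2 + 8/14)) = 0.06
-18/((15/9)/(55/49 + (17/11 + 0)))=-28.81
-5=-5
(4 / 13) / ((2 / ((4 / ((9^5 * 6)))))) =4 / 2302911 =0.00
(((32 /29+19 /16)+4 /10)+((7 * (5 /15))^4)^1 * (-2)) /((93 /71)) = -755081947 /17476560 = -43.21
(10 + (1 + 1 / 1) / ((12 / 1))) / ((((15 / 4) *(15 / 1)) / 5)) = 122 / 135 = 0.90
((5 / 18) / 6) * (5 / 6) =25 / 648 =0.04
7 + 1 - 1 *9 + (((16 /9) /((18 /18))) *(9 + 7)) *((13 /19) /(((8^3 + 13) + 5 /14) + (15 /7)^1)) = -173749 /180405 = -0.96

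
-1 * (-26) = 26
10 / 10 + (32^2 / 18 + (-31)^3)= -29733.11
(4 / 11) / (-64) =-1 / 176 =-0.01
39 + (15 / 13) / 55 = 5580 / 143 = 39.02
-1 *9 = -9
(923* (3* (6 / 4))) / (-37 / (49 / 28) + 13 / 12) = -348894 / 1685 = -207.06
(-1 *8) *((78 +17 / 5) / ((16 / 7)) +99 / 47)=-141823 / 470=-301.75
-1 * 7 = -7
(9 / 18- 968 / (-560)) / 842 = 0.00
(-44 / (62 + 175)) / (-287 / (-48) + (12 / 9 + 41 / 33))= -7744 / 356843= -0.02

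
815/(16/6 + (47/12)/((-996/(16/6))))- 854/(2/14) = -5671.17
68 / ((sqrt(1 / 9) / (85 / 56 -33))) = -89913 / 14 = -6422.36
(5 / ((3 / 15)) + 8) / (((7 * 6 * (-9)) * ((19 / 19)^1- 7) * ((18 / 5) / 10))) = 275 / 6804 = 0.04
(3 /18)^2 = 1 /36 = 0.03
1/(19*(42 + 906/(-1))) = -0.00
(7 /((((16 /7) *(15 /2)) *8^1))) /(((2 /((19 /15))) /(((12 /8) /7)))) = 0.01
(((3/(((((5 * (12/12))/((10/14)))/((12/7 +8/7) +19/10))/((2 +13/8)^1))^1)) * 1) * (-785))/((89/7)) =-4548447/9968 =-456.30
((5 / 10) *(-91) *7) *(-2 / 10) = 637 / 10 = 63.70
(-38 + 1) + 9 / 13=-472 / 13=-36.31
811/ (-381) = -811/ 381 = -2.13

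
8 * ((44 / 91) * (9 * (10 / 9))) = 3520 / 91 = 38.68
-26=-26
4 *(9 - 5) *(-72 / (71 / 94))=-108288 / 71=-1525.18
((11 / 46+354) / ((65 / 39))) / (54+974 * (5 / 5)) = 9777 / 47288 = 0.21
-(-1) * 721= 721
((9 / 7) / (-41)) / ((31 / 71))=-639 / 8897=-0.07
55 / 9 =6.11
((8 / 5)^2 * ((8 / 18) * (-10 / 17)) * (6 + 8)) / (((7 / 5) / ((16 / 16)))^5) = -640000 / 367353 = -1.74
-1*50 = -50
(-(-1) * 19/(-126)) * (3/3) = -19/126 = -0.15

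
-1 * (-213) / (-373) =-213 / 373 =-0.57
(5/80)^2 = 1/256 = 0.00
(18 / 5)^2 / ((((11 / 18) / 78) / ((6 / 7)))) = 2729376 / 1925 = 1417.86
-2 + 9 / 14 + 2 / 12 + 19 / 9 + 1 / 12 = 253 / 252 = 1.00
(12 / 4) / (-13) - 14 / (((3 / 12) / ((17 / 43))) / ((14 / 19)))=-175715 / 10621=-16.54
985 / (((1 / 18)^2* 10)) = 31914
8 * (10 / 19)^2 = 800 / 361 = 2.22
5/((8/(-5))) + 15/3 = 15/8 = 1.88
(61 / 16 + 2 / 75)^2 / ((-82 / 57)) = -10.25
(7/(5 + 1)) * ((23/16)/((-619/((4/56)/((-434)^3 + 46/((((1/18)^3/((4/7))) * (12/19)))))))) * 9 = 483/22601976714752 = 0.00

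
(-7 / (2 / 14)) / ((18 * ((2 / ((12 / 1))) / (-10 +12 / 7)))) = 406 / 3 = 135.33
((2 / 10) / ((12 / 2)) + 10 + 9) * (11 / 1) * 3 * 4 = 12562 / 5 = 2512.40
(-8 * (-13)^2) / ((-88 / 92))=15548 / 11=1413.45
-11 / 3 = -3.67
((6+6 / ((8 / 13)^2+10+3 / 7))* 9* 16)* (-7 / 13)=-84478464 / 166205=-508.28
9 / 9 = 1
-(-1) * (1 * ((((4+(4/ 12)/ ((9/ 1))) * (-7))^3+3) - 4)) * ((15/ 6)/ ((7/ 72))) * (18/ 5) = -3553717040/ 1701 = -2089192.85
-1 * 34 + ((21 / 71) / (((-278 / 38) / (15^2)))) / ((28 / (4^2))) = -39.20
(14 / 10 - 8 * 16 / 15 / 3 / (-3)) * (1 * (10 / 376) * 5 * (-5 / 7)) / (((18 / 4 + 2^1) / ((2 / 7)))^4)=-507200 / 609151378563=-0.00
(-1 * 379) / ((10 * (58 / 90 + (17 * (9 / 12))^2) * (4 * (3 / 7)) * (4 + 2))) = -379 / 16787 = -0.02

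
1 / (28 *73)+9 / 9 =2045 / 2044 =1.00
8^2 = 64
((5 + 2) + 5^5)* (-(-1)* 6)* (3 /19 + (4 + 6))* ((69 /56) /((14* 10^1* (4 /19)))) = 31281633 /3920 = 7980.01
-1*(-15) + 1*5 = 20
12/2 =6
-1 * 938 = -938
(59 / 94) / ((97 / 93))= 5487 / 9118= 0.60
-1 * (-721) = 721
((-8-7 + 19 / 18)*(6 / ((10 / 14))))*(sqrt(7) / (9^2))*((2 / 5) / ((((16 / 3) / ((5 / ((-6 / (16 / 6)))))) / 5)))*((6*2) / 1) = 3514*sqrt(7) / 243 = 38.26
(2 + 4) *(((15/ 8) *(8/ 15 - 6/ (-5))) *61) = 2379/ 2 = 1189.50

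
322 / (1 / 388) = 124936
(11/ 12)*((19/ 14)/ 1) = 209/ 168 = 1.24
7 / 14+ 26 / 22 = 37 / 22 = 1.68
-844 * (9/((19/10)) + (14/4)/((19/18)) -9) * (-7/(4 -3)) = -106344/19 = -5597.05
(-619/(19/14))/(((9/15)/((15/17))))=-216650/323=-670.74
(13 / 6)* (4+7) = 143 / 6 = 23.83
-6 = -6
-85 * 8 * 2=-1360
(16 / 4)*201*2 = 1608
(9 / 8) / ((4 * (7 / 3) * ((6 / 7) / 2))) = 0.28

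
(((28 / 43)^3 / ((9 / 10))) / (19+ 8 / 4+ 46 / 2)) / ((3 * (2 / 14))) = 384160 / 23613579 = 0.02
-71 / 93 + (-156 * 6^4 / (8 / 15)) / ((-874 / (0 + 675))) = 11898342473 / 40641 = 292766.97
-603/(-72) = 67/8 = 8.38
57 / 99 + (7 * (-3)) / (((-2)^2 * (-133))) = 0.62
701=701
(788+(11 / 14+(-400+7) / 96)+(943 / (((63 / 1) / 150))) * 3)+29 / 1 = 241581 / 32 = 7549.41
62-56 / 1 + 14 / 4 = 19 / 2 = 9.50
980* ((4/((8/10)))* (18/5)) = 17640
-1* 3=-3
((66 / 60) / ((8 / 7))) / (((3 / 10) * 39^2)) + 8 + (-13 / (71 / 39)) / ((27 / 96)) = -45064805 / 2591784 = -17.39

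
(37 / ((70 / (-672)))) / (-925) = 48 / 125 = 0.38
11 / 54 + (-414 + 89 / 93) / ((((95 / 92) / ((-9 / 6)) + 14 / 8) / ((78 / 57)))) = -4959832037 / 9319158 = -532.22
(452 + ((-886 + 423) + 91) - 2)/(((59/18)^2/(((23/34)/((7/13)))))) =3778164/414239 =9.12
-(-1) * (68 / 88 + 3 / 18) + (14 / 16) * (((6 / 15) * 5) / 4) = 727 / 528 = 1.38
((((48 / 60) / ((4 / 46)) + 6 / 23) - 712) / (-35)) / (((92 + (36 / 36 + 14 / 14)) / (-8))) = -323168 / 189175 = -1.71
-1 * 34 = -34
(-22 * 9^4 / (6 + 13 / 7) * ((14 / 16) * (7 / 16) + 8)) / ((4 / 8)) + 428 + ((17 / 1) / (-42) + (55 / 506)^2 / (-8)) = -307570.35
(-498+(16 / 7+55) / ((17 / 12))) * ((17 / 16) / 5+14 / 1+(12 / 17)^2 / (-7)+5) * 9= -151809208155 / 1925896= -78825.24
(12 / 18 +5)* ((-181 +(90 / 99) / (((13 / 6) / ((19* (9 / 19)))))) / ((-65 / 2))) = 30.90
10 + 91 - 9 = 92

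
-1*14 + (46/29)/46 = -405/29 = -13.97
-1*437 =-437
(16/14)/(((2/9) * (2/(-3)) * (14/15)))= -405/49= -8.27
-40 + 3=-37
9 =9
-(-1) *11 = 11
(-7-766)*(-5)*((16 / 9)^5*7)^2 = 208231009626357760 / 3486784401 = 59720070.32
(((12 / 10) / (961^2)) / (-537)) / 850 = -1 / 351284300375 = -0.00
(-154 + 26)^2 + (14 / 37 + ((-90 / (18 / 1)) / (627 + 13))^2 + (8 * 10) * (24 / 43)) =428254594615 / 26066944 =16429.03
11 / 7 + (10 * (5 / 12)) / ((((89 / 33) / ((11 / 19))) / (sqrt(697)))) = 11 / 7 + 3025 * sqrt(697) / 3382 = 25.19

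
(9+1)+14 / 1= 24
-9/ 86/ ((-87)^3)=1/ 6292362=0.00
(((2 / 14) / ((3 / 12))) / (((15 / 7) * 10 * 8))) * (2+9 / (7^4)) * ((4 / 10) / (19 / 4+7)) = 9622 / 42317625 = 0.00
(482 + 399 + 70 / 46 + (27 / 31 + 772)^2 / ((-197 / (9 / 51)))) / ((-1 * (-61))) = 25718535933 / 4515399767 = 5.70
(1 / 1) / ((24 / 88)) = 11 / 3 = 3.67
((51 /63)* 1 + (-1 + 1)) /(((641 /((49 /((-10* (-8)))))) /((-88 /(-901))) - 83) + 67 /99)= 3927 /51579340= 0.00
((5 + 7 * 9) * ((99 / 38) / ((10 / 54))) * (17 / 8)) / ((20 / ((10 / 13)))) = 78.19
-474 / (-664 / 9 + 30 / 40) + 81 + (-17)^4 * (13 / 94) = 11638.27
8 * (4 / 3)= 32 / 3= 10.67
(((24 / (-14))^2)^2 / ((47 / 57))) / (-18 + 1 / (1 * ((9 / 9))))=-1181952 / 1918399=-0.62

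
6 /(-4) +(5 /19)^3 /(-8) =-82433 /54872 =-1.50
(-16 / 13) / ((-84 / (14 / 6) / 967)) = 3868 / 117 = 33.06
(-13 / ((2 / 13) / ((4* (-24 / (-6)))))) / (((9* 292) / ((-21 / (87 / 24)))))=2.98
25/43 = 0.58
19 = 19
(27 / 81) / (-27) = -1 / 81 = -0.01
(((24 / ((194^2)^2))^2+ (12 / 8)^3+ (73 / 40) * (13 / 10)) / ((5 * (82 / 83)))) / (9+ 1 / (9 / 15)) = 0.11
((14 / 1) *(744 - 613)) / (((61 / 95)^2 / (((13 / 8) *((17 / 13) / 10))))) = 28138145 / 29768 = 945.25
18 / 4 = 9 / 2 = 4.50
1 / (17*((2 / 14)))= 7 / 17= 0.41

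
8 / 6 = 1.33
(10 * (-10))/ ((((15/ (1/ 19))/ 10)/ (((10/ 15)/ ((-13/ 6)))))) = 800/ 741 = 1.08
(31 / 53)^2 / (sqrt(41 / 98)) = 6727 * sqrt(82) / 115169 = 0.53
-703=-703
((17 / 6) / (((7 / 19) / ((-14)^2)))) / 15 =4522 / 45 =100.49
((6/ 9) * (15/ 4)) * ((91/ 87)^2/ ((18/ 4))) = 41405/ 68121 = 0.61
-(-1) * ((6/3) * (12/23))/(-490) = -12/5635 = -0.00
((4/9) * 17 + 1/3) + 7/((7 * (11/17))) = 9.43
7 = 7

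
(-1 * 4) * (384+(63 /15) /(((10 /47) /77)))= -190398 /25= -7615.92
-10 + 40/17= -130/17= -7.65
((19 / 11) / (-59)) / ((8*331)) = -19 / 1718552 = -0.00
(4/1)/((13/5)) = 1.54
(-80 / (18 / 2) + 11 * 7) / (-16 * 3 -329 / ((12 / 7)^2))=-9808 / 23033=-0.43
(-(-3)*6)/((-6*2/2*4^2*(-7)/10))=15/56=0.27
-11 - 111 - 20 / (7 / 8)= -1014 / 7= -144.86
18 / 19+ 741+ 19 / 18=254107 / 342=743.00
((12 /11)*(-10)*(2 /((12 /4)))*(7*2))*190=-212800 /11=-19345.45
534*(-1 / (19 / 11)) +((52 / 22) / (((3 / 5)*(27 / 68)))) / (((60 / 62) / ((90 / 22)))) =-16586978 / 62073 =-267.22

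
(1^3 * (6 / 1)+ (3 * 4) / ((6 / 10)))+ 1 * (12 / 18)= 80 / 3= 26.67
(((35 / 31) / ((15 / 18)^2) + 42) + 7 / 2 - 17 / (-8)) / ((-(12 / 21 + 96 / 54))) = -3847473 / 183520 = -20.96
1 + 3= 4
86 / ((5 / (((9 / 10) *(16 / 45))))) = 688 / 125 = 5.50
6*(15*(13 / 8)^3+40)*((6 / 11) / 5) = 96183 / 1408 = 68.31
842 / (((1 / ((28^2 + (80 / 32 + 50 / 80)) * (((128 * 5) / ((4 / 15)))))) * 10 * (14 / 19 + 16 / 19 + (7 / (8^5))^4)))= 3484338826161600836854087680 / 34587645138205454899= 100739406.00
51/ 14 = 3.64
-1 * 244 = -244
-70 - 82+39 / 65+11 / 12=-9029 / 60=-150.48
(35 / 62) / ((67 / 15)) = 525 / 4154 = 0.13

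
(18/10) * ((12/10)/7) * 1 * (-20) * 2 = -432/35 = -12.34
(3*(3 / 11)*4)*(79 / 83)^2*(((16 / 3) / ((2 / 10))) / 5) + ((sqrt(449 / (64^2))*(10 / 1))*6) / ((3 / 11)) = 1198272 / 75779 + 55*sqrt(449) / 16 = 88.65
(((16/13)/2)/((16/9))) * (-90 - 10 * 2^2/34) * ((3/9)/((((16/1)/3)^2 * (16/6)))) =-62775/452608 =-0.14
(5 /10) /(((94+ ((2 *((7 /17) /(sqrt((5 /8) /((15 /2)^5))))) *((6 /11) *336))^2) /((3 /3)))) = 34969 /60491376814172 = 0.00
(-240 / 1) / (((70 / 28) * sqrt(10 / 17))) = -48 * sqrt(170) / 5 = -125.17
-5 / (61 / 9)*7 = -5.16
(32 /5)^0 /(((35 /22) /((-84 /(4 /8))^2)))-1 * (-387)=18127.80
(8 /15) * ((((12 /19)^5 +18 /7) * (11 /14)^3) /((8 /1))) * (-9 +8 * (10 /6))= 44518317701 /118902273980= 0.37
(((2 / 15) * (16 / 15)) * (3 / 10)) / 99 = 16 / 37125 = 0.00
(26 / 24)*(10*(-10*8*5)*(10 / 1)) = -130000 / 3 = -43333.33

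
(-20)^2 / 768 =25 / 48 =0.52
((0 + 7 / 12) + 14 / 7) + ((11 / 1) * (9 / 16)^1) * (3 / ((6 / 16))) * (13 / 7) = 7939 / 84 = 94.51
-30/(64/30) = -225/16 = -14.06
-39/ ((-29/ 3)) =117/ 29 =4.03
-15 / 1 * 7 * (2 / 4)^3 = -105 / 8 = -13.12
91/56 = 13/8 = 1.62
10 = 10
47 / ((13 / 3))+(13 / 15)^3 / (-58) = 27572189 / 2544750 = 10.83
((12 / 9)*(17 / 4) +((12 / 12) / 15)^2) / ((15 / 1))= 1276 / 3375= 0.38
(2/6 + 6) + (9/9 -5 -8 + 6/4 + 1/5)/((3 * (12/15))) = 49/24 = 2.04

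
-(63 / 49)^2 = -81 / 49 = -1.65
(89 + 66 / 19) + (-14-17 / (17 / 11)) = 1282 / 19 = 67.47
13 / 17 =0.76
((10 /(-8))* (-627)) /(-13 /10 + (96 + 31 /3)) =47025 /6302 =7.46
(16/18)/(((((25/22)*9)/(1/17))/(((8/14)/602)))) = 352/72533475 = 0.00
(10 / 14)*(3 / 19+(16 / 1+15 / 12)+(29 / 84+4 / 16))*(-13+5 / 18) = -32899285 / 201096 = -163.60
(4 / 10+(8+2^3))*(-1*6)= -492 / 5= -98.40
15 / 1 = 15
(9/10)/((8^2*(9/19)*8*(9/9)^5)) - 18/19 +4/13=-804267/1264640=-0.64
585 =585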